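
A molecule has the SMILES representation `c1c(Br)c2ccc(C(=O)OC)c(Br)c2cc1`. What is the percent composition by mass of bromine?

46.46%

Atom tally by fragment:
  naphthalene ring system core → C:10 H:8
  (− 3 ring H displaced by substituents)
  + Br → Br:1
  + COOCH3 → C:2 H:3 O:2
  + Br → Br:1
Element totals:
  C: 12
  H: 8
  Br: 2
  O: 2
Molecular formula: C12H8Br2O2.
Molar mass = 344.002 g/mol.
Mass from Br: 2 × 79.904 = 159.808 g/mol.
%Br = 159.808 / 344.002 × 100 = 46.46%.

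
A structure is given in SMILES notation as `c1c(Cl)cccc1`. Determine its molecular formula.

Atom tally by fragment:
  benzene ring core → C:6 H:6
  (− 1 ring H displaced by substituents)
  + Cl → Cl:1
Element totals:
  C: 6
  H: 5
  Cl: 1

C6H5Cl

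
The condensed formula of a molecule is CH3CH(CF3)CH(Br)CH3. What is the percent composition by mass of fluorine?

27.80%

Atom tally by fragment:
  CH3 → C:1 H:3
  CH(CF3) → C:2 H:1 F:3
  CH(Br) → C:1 H:1 Br:1
  CH3 → C:1 H:3
Element totals:
  C: 5
  H: 8
  Br: 1
  F: 3
Molecular formula: C5H8BrF3.
Molar mass = 205.017 g/mol.
Mass from F: 3 × 18.998 = 56.994 g/mol.
%F = 56.994 / 205.017 × 100 = 27.80%.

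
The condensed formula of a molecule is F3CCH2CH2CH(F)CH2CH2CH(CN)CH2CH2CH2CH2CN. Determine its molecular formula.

Atom tally by fragment:
  F3CCH2 → C:2 H:2 F:3
  CH2 → C:1 H:2
  CH(F) → C:1 H:1 F:1
  CH2 → C:1 H:2
  CH2 → C:1 H:2
  CH(CN) → C:2 H:1 N:1
  CH2 → C:1 H:2
  CH2 → C:1 H:2
  CH2 → C:1 H:2
  CH2CN → C:2 H:2 N:1
Element totals:
  C: 13
  H: 18
  F: 4
  N: 2

C13H18F4N2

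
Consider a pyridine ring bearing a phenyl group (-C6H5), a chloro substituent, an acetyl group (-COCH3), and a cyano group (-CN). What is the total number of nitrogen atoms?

Atom tally by fragment:
  pyridine ring core → C:5 H:5 N:1
  (− 4 ring H displaced by substituents)
  + C6H5 → C:6 H:5
  + Cl → Cl:1
  + COCH3 → C:2 H:3 O:1
  + CN → C:1 N:1
Element totals:
  C: 14
  H: 9
  Cl: 1
  N: 2
  O: 1

2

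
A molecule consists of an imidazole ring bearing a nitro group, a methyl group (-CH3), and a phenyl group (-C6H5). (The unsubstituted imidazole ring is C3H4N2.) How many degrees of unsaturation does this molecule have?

Atom tally by fragment:
  imidazole ring core → C:3 H:4 N:2
  (− 3 ring H displaced by substituents)
  + NO2 → N:1 O:2
  + CH3 → C:1 H:3
  + C6H5 → C:6 H:5
Element totals:
  C: 10
  H: 9
  N: 3
  O: 2
Molecular formula: C10H9N3O2.
DoU = (2C + 2 + N − H − X) / 2 = (2·10 + 2 + 3 − 9 − 0) / 2 = 8.

8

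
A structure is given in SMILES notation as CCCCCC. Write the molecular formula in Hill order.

Atom tally by fragment:
  CH3 → C:1 H:3
  CH2 → C:1 H:2
  CH2 → C:1 H:2
  CH2 → C:1 H:2
  CH2 → C:1 H:2
  CH3 → C:1 H:3
Element totals:
  C: 6
  H: 14

C6H14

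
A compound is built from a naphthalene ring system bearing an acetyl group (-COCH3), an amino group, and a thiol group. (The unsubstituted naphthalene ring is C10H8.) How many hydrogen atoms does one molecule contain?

Atom tally by fragment:
  naphthalene ring system core → C:10 H:8
  (− 3 ring H displaced by substituents)
  + COCH3 → C:2 H:3 O:1
  + NH2 → N:1 H:2
  + SH → S:1 H:1
Element totals:
  C: 12
  H: 11
  N: 1
  O: 1
  S: 1

11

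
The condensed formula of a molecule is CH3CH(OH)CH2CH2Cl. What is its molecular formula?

C4H9ClO

Element totals:
  C: 4
  H: 9
  Cl: 1
  O: 1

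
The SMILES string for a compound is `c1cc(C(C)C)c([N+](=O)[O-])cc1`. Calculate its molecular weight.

165.19 g/mol

Atom tally by fragment:
  benzene ring core → C:6 H:6
  (− 2 ring H displaced by substituents)
  + CH(CH3)2 → C:3 H:7
  + NO2 → N:1 O:2
Element totals:
  C: 9
  H: 11
  N: 1
  O: 2
Molecular formula: C9H11NO2.
  M = 9(12.011) + 11(1.008) + 14.007 + 2(15.999)
    = 108.099 + 11.088 + 14.007 + 31.998 = 165.192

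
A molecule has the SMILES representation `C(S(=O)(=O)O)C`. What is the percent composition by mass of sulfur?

29.11%

Atom tally by fragment:
  HO3SCH2 → C:1 H:3 S:1 O:3
  CH3 → C:1 H:3
Element totals:
  C: 2
  H: 6
  O: 3
  S: 1
Molecular formula: C2H6O3S.
Molar mass = 110.127 g/mol.
Mass from S: 1 × 32.06 = 32.060 g/mol.
%S = 32.060 / 110.127 × 100 = 29.11%.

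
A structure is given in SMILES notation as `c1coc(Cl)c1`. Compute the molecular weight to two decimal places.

102.52 g/mol

Atom tally by fragment:
  furan ring core → C:4 H:4 O:1
  (− 1 ring H displaced by substituents)
  + Cl → Cl:1
Element totals:
  C: 4
  H: 3
  Cl: 1
  O: 1
Molecular formula: C4H3ClO.
  M = 4(12.011) + 3(1.008) + 35.45 + 15.999
    = 48.044 + 3.024 + 35.450 + 15.999 = 102.517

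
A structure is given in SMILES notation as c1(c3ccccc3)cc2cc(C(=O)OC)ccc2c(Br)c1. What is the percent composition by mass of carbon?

Atom tally by fragment:
  naphthalene ring system core → C:10 H:8
  (− 3 ring H displaced by substituents)
  + C6H5 → C:6 H:5
  + COOCH3 → C:2 H:3 O:2
  + Br → Br:1
Element totals:
  C: 18
  H: 13
  Br: 1
  O: 2
Molecular formula: C18H13BrO2.
Molar mass = 341.204 g/mol.
Mass from C: 18 × 12.011 = 216.198 g/mol.
%C = 216.198 / 341.204 × 100 = 63.36%.

63.36%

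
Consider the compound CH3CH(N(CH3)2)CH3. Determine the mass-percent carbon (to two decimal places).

68.90%

Atom tally by fragment:
  CH3 → C:1 H:3
  CH(N(CH3)2) → C:3 H:7 N:1
  CH3 → C:1 H:3
Element totals:
  C: 5
  H: 13
  N: 1
Molecular formula: C5H13N.
Molar mass = 87.166 g/mol.
Mass from C: 5 × 12.011 = 60.055 g/mol.
%C = 60.055 / 87.166 × 100 = 68.90%.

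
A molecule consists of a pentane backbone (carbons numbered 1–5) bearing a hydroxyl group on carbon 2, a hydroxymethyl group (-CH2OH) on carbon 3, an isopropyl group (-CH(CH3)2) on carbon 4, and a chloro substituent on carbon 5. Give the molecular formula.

Atom tally by fragment:
  CH3 → C:1 H:3
  CH(OH) → C:1 H:2 O:1
  CH(CH2OH) → C:2 H:4 O:1
  CH(CH(CH3)2) → C:4 H:8
  CH2Cl → C:1 H:2 Cl:1
Element totals:
  C: 9
  H: 19
  Cl: 1
  O: 2

C9H19ClO2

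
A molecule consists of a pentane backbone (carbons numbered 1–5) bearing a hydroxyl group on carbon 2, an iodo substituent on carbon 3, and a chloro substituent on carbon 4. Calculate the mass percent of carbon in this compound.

24.17%

Atom tally by fragment:
  CH3 → C:1 H:3
  CH(OH) → C:1 H:2 O:1
  CH(I) → C:1 H:1 I:1
  CH(Cl) → C:1 H:1 Cl:1
  CH3 → C:1 H:3
Element totals:
  C: 5
  H: 10
  Cl: 1
  I: 1
  O: 1
Molecular formula: C5H10ClIO.
Molar mass = 248.488 g/mol.
Mass from C: 5 × 12.011 = 60.055 g/mol.
%C = 60.055 / 248.488 × 100 = 24.17%.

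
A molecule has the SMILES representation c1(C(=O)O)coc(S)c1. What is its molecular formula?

Atom tally by fragment:
  furan ring core → C:4 H:4 O:1
  (− 2 ring H displaced by substituents)
  + COOH → C:1 H:1 O:2
  + SH → S:1 H:1
Element totals:
  C: 5
  H: 4
  O: 3
  S: 1

C5H4O3S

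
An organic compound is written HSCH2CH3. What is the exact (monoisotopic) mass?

Element totals:
  C: 2
  H: 6
  S: 1
Molecular formula: C2H6S.
  M = 2(12.0) + 6(1.007825) + 31.972071
    = 24.000000 + 6.046950 + 31.972071 = 62.019021

62.0190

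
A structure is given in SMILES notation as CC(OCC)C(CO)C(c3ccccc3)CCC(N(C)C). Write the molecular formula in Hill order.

Atom tally by fragment:
  CH3 → C:1 H:3
  CH(OC2H5) → C:3 H:6 O:1
  CH(CH2OH) → C:2 H:4 O:1
  CH(C6H5) → C:7 H:6
  CH2 → C:1 H:2
  CH2 → C:1 H:2
  CH2N(CH3)2 → C:3 H:8 N:1
Element totals:
  C: 18
  H: 31
  N: 1
  O: 2

C18H31NO2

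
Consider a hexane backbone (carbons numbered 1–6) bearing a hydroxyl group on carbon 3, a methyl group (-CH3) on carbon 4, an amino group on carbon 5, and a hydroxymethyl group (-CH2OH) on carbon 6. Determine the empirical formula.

C8H19NO2

Atom tally by fragment:
  CH3 → C:1 H:3
  CH2 → C:1 H:2
  CH(OH) → C:1 H:2 O:1
  CH(CH3) → C:2 H:4
  CH(NH2) → C:1 H:3 N:1
  CH2CH2OH → C:2 H:5 O:1
Element totals:
  C: 8
  H: 19
  N: 1
  O: 2
Molecular formula: C8H19NO2.
gcd of subscripts (8, 19, 1, 2) = 1, so the empirical formula equals the molecular formula.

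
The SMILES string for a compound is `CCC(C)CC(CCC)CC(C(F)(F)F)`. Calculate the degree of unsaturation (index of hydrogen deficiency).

Atom tally by fragment:
  CH3 → C:1 H:3
  CH2 → C:1 H:2
  CH(CH3) → C:2 H:4
  CH2 → C:1 H:2
  CH(CH2CH2CH3) → C:4 H:8
  CH2 → C:1 H:2
  CH2CF3 → C:2 H:2 F:3
Element totals:
  C: 12
  H: 23
  F: 3
Molecular formula: C12H23F3.
DoU = (2C + 2 + N − H − X) / 2 = (2·12 + 2 + 0 − 23 − 3) / 2 = 0.

0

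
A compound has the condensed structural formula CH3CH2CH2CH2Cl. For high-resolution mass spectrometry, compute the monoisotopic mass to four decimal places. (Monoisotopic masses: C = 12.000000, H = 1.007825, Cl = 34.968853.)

92.0393

Element totals:
  C: 4
  H: 9
  Cl: 1
Molecular formula: C4H9Cl.
  M = 4(12.0) + 9(1.007825) + 34.968853
    = 48.000000 + 9.070425 + 34.968853 = 92.039278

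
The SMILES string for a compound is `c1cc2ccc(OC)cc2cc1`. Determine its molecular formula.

Atom tally by fragment:
  naphthalene ring system core → C:10 H:8
  (− 1 ring H displaced by substituents)
  + OCH3 → C:1 H:3 O:1
Element totals:
  C: 11
  H: 10
  O: 1

C11H10O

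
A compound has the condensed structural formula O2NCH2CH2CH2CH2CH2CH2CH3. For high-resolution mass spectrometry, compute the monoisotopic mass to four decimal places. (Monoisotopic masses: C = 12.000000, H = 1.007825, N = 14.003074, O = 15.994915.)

145.1103

Atom tally by fragment:
  O2NCH2 → C:1 H:2 N:1 O:2
  CH2 → C:1 H:2
  CH2 → C:1 H:2
  CH2 → C:1 H:2
  CH2 → C:1 H:2
  CH2 → C:1 H:2
  CH3 → C:1 H:3
Element totals:
  C: 7
  H: 15
  N: 1
  O: 2
Molecular formula: C7H15NO2.
  M = 7(12.0) + 15(1.007825) + 14.003074 + 2(15.994915)
    = 84.000000 + 15.117375 + 14.003074 + 31.989830 = 145.110279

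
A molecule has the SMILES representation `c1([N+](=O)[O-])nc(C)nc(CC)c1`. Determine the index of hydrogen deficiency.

5

Atom tally by fragment:
  pyrimidine ring core → C:4 H:4 N:2
  (− 3 ring H displaced by substituents)
  + NO2 → N:1 O:2
  + CH3 → C:1 H:3
  + C2H5 → C:2 H:5
Element totals:
  C: 7
  H: 9
  N: 3
  O: 2
Molecular formula: C7H9N3O2.
DoU = (2C + 2 + N − H − X) / 2 = (2·7 + 2 + 3 − 9 − 0) / 2 = 5.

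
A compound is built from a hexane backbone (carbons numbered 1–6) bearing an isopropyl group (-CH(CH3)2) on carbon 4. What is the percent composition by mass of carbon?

Atom tally by fragment:
  CH3 → C:1 H:3
  CH2 → C:1 H:2
  CH2 → C:1 H:2
  CH(CH(CH3)2) → C:4 H:8
  CH2 → C:1 H:2
  CH3 → C:1 H:3
Element totals:
  C: 9
  H: 20
Molecular formula: C9H20.
Molar mass = 128.259 g/mol.
Mass from C: 9 × 12.011 = 108.099 g/mol.
%C = 108.099 / 128.259 × 100 = 84.28%.

84.28%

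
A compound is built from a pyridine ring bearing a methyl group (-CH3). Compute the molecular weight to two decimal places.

93.13 g/mol

Atom tally by fragment:
  pyridine ring core → C:5 H:5 N:1
  (− 1 ring H displaced by substituents)
  + CH3 → C:1 H:3
Element totals:
  C: 6
  H: 7
  N: 1
Molecular formula: C6H7N.
  M = 6(12.011) + 7(1.008) + 14.007
    = 72.066 + 7.056 + 14.007 = 93.129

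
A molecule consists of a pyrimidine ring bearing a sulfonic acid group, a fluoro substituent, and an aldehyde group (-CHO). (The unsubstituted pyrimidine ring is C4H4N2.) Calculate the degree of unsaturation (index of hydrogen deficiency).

5

Atom tally by fragment:
  pyrimidine ring core → C:4 H:4 N:2
  (− 3 ring H displaced by substituents)
  + SO3H → S:1 O:3 H:1
  + F → F:1
  + CHO → C:1 H:1 O:1
Element totals:
  C: 5
  H: 3
  F: 1
  N: 2
  O: 4
  S: 1
Molecular formula: C5H3FN2O4S.
DoU = (2C + 2 + N − H − X) / 2 = (2·5 + 2 + 2 − 3 − 1) / 2 = 5.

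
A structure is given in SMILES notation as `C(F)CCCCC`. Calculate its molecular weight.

104.17 g/mol

Atom tally by fragment:
  FCH2 → C:1 H:2 F:1
  CH2 → C:1 H:2
  CH2 → C:1 H:2
  CH2 → C:1 H:2
  CH2 → C:1 H:2
  CH3 → C:1 H:3
Element totals:
  C: 6
  H: 13
  F: 1
Molecular formula: C6H13F.
  M = 6(12.011) + 13(1.008) + 18.998
    = 72.066 + 13.104 + 18.998 = 104.168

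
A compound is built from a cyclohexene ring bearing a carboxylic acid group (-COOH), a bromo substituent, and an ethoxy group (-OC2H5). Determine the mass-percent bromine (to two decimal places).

32.08%

Atom tally by fragment:
  cyclohexene ring core → C:6 H:10
  (− 3 ring H displaced by substituents)
  + COOH → C:1 H:1 O:2
  + Br → Br:1
  + OC2H5 → C:2 H:5 O:1
Element totals:
  C: 9
  H: 13
  Br: 1
  O: 3
Molecular formula: C9H13BrO3.
Molar mass = 249.104 g/mol.
Mass from Br: 1 × 79.904 = 79.904 g/mol.
%Br = 79.904 / 249.104 × 100 = 32.08%.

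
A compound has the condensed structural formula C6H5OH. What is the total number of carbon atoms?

Element totals:
  C: 6
  H: 6
  O: 1

6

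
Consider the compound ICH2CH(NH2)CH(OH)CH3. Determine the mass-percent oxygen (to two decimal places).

Element totals:
  C: 4
  H: 10
  I: 1
  N: 1
  O: 1
Molecular formula: C4H10INO.
Molar mass = 215.034 g/mol.
Mass from O: 1 × 15.999 = 15.999 g/mol.
%O = 15.999 / 215.034 × 100 = 7.44%.

7.44%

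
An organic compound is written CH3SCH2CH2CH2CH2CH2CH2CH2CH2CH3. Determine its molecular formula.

C10H22S

Atom tally by fragment:
  CH3SCH2 → C:2 H:5 S:1
  CH2 → C:1 H:2
  CH2 → C:1 H:2
  CH2 → C:1 H:2
  CH2 → C:1 H:2
  CH2 → C:1 H:2
  CH2 → C:1 H:2
  CH2 → C:1 H:2
  CH3 → C:1 H:3
Element totals:
  C: 10
  H: 22
  S: 1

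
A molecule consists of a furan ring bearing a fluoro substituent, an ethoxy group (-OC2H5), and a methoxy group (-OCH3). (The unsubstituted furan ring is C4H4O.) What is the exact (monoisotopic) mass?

160.0536

Atom tally by fragment:
  furan ring core → C:4 H:4 O:1
  (− 3 ring H displaced by substituents)
  + F → F:1
  + OC2H5 → C:2 H:5 O:1
  + OCH3 → C:1 H:3 O:1
Element totals:
  C: 7
  H: 9
  F: 1
  O: 3
Molecular formula: C7H9FO3.
  M = 7(12.0) + 9(1.007825) + 18.998403 + 3(15.994915)
    = 84.000000 + 9.070425 + 18.998403 + 47.984745 = 160.053573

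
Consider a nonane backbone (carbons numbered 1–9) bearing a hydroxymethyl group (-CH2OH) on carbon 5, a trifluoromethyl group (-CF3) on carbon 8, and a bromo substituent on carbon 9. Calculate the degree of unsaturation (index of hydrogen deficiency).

0

Atom tally by fragment:
  CH3 → C:1 H:3
  CH2 → C:1 H:2
  CH2 → C:1 H:2
  CH2 → C:1 H:2
  CH(CH2OH) → C:2 H:4 O:1
  CH2 → C:1 H:2
  CH2 → C:1 H:2
  CH(CF3) → C:2 H:1 F:3
  CH2Br → C:1 H:2 Br:1
Element totals:
  C: 11
  H: 20
  Br: 1
  F: 3
  O: 1
Molecular formula: C11H20BrF3O.
DoU = (2C + 2 + N − H − X) / 2 = (2·11 + 2 + 0 − 20 − 4) / 2 = 0.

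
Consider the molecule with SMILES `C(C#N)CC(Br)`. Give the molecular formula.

C4H6BrN

Atom tally by fragment:
  NCCH2 → C:2 H:2 N:1
  CH2 → C:1 H:2
  CH2Br → C:1 H:2 Br:1
Element totals:
  C: 4
  H: 6
  Br: 1
  N: 1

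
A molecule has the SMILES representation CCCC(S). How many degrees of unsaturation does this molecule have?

0

Atom tally by fragment:
  CH3 → C:1 H:3
  CH2 → C:1 H:2
  CH2 → C:1 H:2
  CH2SH → C:1 H:3 S:1
Element totals:
  C: 4
  H: 10
  S: 1
Molecular formula: C4H10S.
DoU = (2C + 2 + N − H − X) / 2 = (2·4 + 2 + 0 − 10 − 0) / 2 = 0.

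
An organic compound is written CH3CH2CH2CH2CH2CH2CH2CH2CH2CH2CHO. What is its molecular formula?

Element totals:
  C: 11
  H: 22
  O: 1

C11H22O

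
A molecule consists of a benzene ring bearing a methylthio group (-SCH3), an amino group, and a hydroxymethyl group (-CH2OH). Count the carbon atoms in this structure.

8

Atom tally by fragment:
  benzene ring core → C:6 H:6
  (− 3 ring H displaced by substituents)
  + SCH3 → C:1 H:3 S:1
  + NH2 → N:1 H:2
  + CH2OH → C:1 H:3 O:1
Element totals:
  C: 8
  H: 11
  N: 1
  O: 1
  S: 1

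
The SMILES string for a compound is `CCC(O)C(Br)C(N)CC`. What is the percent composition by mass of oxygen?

Atom tally by fragment:
  CH3 → C:1 H:3
  CH2 → C:1 H:2
  CH(OH) → C:1 H:2 O:1
  CH(Br) → C:1 H:1 Br:1
  CH(NH2) → C:1 H:3 N:1
  CH2 → C:1 H:2
  CH3 → C:1 H:3
Element totals:
  C: 7
  H: 16
  Br: 1
  N: 1
  O: 1
Molecular formula: C7H16BrNO.
Molar mass = 210.115 g/mol.
Mass from O: 1 × 15.999 = 15.999 g/mol.
%O = 15.999 / 210.115 × 100 = 7.61%.

7.61%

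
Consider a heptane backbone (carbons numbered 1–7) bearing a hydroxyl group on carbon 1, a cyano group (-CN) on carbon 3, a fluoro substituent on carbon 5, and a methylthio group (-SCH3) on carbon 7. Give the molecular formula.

Atom tally by fragment:
  HOCH2 → C:1 H:3 O:1
  CH2 → C:1 H:2
  CH(CN) → C:2 H:1 N:1
  CH2 → C:1 H:2
  CH(F) → C:1 H:1 F:1
  CH2 → C:1 H:2
  CH2SCH3 → C:2 H:5 S:1
Element totals:
  C: 9
  H: 16
  F: 1
  N: 1
  O: 1
  S: 1

C9H16FNOS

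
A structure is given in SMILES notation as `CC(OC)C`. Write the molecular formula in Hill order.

C4H10O

Atom tally by fragment:
  CH3 → C:1 H:3
  CH(OCH3) → C:2 H:4 O:1
  CH3 → C:1 H:3
Element totals:
  C: 4
  H: 10
  O: 1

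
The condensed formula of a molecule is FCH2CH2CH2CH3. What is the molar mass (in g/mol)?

76.11 g/mol

Atom tally by fragment:
  FCH2 → C:1 H:2 F:1
  CH2 → C:1 H:2
  CH2 → C:1 H:2
  CH3 → C:1 H:3
Element totals:
  C: 4
  H: 9
  F: 1
Molecular formula: C4H9F.
  M = 4(12.011) + 9(1.008) + 18.998
    = 48.044 + 9.072 + 18.998 = 76.114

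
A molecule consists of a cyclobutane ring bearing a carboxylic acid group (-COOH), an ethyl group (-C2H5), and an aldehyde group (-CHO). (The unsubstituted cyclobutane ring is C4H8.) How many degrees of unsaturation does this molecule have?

Atom tally by fragment:
  cyclobutane ring core → C:4 H:8
  (− 3 ring H displaced by substituents)
  + COOH → C:1 H:1 O:2
  + C2H5 → C:2 H:5
  + CHO → C:1 H:1 O:1
Element totals:
  C: 8
  H: 12
  O: 3
Molecular formula: C8H12O3.
DoU = (2C + 2 + N − H − X) / 2 = (2·8 + 2 + 0 − 12 − 0) / 2 = 3.

3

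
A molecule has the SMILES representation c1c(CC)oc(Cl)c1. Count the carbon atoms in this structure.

Atom tally by fragment:
  furan ring core → C:4 H:4 O:1
  (− 2 ring H displaced by substituents)
  + C2H5 → C:2 H:5
  + Cl → Cl:1
Element totals:
  C: 6
  H: 7
  Cl: 1
  O: 1

6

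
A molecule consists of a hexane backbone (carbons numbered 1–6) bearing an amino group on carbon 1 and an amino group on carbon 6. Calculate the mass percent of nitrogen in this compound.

24.11%

Atom tally by fragment:
  H2NCH2 → C:1 H:4 N:1
  CH2 → C:1 H:2
  CH2 → C:1 H:2
  CH2 → C:1 H:2
  CH2 → C:1 H:2
  CH2NH2 → C:1 H:4 N:1
Element totals:
  C: 6
  H: 16
  N: 2
Molecular formula: C6H16N2.
Molar mass = 116.208 g/mol.
Mass from N: 2 × 14.007 = 28.014 g/mol.
%N = 28.014 / 116.208 × 100 = 24.11%.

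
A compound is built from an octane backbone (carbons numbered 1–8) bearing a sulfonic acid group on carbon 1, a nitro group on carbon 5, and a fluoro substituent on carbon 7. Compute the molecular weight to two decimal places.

Atom tally by fragment:
  HO3SCH2 → C:1 H:3 S:1 O:3
  CH2 → C:1 H:2
  CH2 → C:1 H:2
  CH2 → C:1 H:2
  CH(NO2) → C:1 H:1 N:1 O:2
  CH2 → C:1 H:2
  CH(F) → C:1 H:1 F:1
  CH3 → C:1 H:3
Element totals:
  C: 8
  H: 16
  F: 1
  N: 1
  O: 5
  S: 1
Molecular formula: C8H16FNO5S.
  M = 8(12.011) + 16(1.008) + 18.998 + 14.007 + 5(15.999) + 32.06
    = 96.088 + 16.128 + 18.998 + 14.007 + 79.995 + 32.060 = 257.276

257.28 g/mol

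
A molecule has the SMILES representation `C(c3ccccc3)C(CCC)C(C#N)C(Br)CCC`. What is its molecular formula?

C17H24BrN

Atom tally by fragment:
  C6H5CH2 → C:7 H:7
  CH(CH2CH2CH3) → C:4 H:8
  CH(CN) → C:2 H:1 N:1
  CH(Br) → C:1 H:1 Br:1
  CH2 → C:1 H:2
  CH2 → C:1 H:2
  CH3 → C:1 H:3
Element totals:
  C: 17
  H: 24
  Br: 1
  N: 1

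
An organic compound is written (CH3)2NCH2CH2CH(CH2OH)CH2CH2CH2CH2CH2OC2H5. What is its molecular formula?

C13H29NO2

Atom tally by fragment:
  (CH3)2NCH2 → C:3 H:8 N:1
  CH2 → C:1 H:2
  CH(CH2OH) → C:2 H:4 O:1
  CH2 → C:1 H:2
  CH2 → C:1 H:2
  CH2 → C:1 H:2
  CH2 → C:1 H:2
  CH2OC2H5 → C:3 H:7 O:1
Element totals:
  C: 13
  H: 29
  N: 1
  O: 2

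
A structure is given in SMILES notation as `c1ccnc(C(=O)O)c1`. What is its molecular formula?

C6H5NO2

Atom tally by fragment:
  pyridine ring core → C:5 H:5 N:1
  (− 1 ring H displaced by substituents)
  + COOH → C:1 H:1 O:2
Element totals:
  C: 6
  H: 5
  N: 1
  O: 2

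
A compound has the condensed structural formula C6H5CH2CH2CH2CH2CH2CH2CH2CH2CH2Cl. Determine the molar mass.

Atom tally by fragment:
  C6H5CH2 → C:7 H:7
  CH2 → C:1 H:2
  CH2 → C:1 H:2
  CH2 → C:1 H:2
  CH2 → C:1 H:2
  CH2 → C:1 H:2
  CH2 → C:1 H:2
  CH2 → C:1 H:2
  CH2Cl → C:1 H:2 Cl:1
Element totals:
  C: 15
  H: 23
  Cl: 1
Molecular formula: C15H23Cl.
  M = 15(12.011) + 23(1.008) + 35.45
    = 180.165 + 23.184 + 35.450 = 238.799

238.80 g/mol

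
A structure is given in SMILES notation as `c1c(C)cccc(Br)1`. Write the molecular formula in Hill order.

Atom tally by fragment:
  benzene ring core → C:6 H:6
  (− 2 ring H displaced by substituents)
  + CH3 → C:1 H:3
  + Br → Br:1
Element totals:
  C: 7
  H: 7
  Br: 1

C7H7Br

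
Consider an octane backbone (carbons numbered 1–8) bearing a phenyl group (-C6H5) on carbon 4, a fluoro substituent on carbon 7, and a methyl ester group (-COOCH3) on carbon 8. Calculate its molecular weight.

Atom tally by fragment:
  CH3 → C:1 H:3
  CH2 → C:1 H:2
  CH2 → C:1 H:2
  CH(C6H5) → C:7 H:6
  CH2 → C:1 H:2
  CH2 → C:1 H:2
  CH(F) → C:1 H:1 F:1
  CH2COOCH3 → C:3 H:5 O:2
Element totals:
  C: 16
  H: 23
  F: 1
  O: 2
Molecular formula: C16H23FO2.
  M = 16(12.011) + 23(1.008) + 18.998 + 2(15.999)
    = 192.176 + 23.184 + 18.998 + 31.998 = 266.356

266.36 g/mol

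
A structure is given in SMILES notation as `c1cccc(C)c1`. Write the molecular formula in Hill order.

C7H8

Atom tally by fragment:
  benzene ring core → C:6 H:6
  (− 1 ring H displaced by substituents)
  + CH3 → C:1 H:3
Element totals:
  C: 7
  H: 8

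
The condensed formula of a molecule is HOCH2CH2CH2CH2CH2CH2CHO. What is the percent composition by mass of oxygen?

Atom tally by fragment:
  HOCH2CH2 → C:2 H:5 O:1
  CH2 → C:1 H:2
  CH2 → C:1 H:2
  CH2 → C:1 H:2
  CH2CHO → C:2 H:3 O:1
Element totals:
  C: 7
  H: 14
  O: 2
Molecular formula: C7H14O2.
Molar mass = 130.187 g/mol.
Mass from O: 2 × 15.999 = 31.998 g/mol.
%O = 31.998 / 130.187 × 100 = 24.58%.

24.58%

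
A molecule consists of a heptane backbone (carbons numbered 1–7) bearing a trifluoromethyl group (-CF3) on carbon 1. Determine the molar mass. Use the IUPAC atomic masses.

Atom tally by fragment:
  F3CCH2 → C:2 H:2 F:3
  CH2 → C:1 H:2
  CH2 → C:1 H:2
  CH2 → C:1 H:2
  CH2 → C:1 H:2
  CH2 → C:1 H:2
  CH3 → C:1 H:3
Element totals:
  C: 8
  H: 15
  F: 3
Molecular formula: C8H15F3.
  M = 8(12.011) + 15(1.008) + 3(18.998)
    = 96.088 + 15.120 + 56.994 = 168.202

168.20 g/mol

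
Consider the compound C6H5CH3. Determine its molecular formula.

Element totals:
  C: 7
  H: 8

C7H8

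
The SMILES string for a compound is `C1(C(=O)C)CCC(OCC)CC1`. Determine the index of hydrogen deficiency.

Atom tally by fragment:
  cyclohexane ring core → C:6 H:12
  (− 2 ring H displaced by substituents)
  + COCH3 → C:2 H:3 O:1
  + OC2H5 → C:2 H:5 O:1
Element totals:
  C: 10
  H: 18
  O: 2
Molecular formula: C10H18O2.
DoU = (2C + 2 + N − H − X) / 2 = (2·10 + 2 + 0 − 18 − 0) / 2 = 2.

2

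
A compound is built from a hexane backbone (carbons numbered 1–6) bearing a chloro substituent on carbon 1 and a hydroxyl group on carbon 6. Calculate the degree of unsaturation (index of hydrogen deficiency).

Atom tally by fragment:
  ClCH2 → C:1 H:2 Cl:1
  CH2 → C:1 H:2
  CH2 → C:1 H:2
  CH2 → C:1 H:2
  CH2 → C:1 H:2
  CH2OH → C:1 H:3 O:1
Element totals:
  C: 6
  H: 13
  Cl: 1
  O: 1
Molecular formula: C6H13ClO.
DoU = (2C + 2 + N − H − X) / 2 = (2·6 + 2 + 0 − 13 − 1) / 2 = 0.

0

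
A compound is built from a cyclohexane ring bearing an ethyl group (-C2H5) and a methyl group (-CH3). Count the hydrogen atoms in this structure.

18

Atom tally by fragment:
  cyclohexane ring core → C:6 H:12
  (− 2 ring H displaced by substituents)
  + C2H5 → C:2 H:5
  + CH3 → C:1 H:3
Element totals:
  C: 9
  H: 18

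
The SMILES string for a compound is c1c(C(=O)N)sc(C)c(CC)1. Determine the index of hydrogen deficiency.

4

Atom tally by fragment:
  thiophene ring core → C:4 H:4 S:1
  (− 3 ring H displaced by substituents)
  + CONH2 → C:1 H:2 O:1 N:1
  + CH3 → C:1 H:3
  + C2H5 → C:2 H:5
Element totals:
  C: 8
  H: 11
  N: 1
  O: 1
  S: 1
Molecular formula: C8H11NOS.
DoU = (2C + 2 + N − H − X) / 2 = (2·8 + 2 + 1 − 11 − 0) / 2 = 4.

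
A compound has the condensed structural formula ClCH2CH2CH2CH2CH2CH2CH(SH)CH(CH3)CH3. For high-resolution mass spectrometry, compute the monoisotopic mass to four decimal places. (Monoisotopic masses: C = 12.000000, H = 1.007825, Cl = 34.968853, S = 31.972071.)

208.1052

Atom tally by fragment:
  ClCH2 → C:1 H:2 Cl:1
  CH2 → C:1 H:2
  CH2 → C:1 H:2
  CH2 → C:1 H:2
  CH2 → C:1 H:2
  CH2 → C:1 H:2
  CH(SH) → C:1 H:2 S:1
  CH(CH3) → C:2 H:4
  CH3 → C:1 H:3
Element totals:
  C: 10
  H: 21
  Cl: 1
  S: 1
Molecular formula: C10H21ClS.
  M = 10(12.0) + 21(1.007825) + 34.968853 + 31.972071
    = 120.000000 + 21.164325 + 34.968853 + 31.972071 = 208.105249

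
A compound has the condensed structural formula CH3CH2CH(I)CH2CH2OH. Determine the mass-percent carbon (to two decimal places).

28.06%

Element totals:
  C: 5
  H: 11
  I: 1
  O: 1
Molecular formula: C5H11IO.
Molar mass = 214.046 g/mol.
Mass from C: 5 × 12.011 = 60.055 g/mol.
%C = 60.055 / 214.046 × 100 = 28.06%.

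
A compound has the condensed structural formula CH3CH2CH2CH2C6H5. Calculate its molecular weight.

Element totals:
  C: 10
  H: 14
Molecular formula: C10H14.
  M = 10(12.011) + 14(1.008)
    = 120.110 + 14.112 = 134.222

134.22 g/mol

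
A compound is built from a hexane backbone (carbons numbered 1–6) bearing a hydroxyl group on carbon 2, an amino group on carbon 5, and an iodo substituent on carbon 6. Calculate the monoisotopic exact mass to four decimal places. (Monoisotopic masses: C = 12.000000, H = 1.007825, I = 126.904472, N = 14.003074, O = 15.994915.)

Atom tally by fragment:
  CH3 → C:1 H:3
  CH(OH) → C:1 H:2 O:1
  CH2 → C:1 H:2
  CH2 → C:1 H:2
  CH(NH2) → C:1 H:3 N:1
  CH2I → C:1 H:2 I:1
Element totals:
  C: 6
  H: 14
  I: 1
  N: 1
  O: 1
Molecular formula: C6H14INO.
  M = 6(12.0) + 14(1.007825) + 126.904472 + 14.003074 + 15.994915
    = 72.000000 + 14.109550 + 126.904472 + 14.003074 + 15.994915 = 243.012011

243.0120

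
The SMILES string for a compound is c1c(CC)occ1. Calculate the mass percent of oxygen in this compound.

16.64%

Atom tally by fragment:
  furan ring core → C:4 H:4 O:1
  (− 1 ring H displaced by substituents)
  + C2H5 → C:2 H:5
Element totals:
  C: 6
  H: 8
  O: 1
Molecular formula: C6H8O.
Molar mass = 96.129 g/mol.
Mass from O: 1 × 15.999 = 15.999 g/mol.
%O = 15.999 / 96.129 × 100 = 16.64%.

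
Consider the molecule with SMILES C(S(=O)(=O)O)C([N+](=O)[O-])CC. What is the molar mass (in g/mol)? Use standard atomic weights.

Atom tally by fragment:
  HO3SCH2 → C:1 H:3 S:1 O:3
  CH(NO2) → C:1 H:1 N:1 O:2
  CH2 → C:1 H:2
  CH3 → C:1 H:3
Element totals:
  C: 4
  H: 9
  N: 1
  O: 5
  S: 1
Molecular formula: C4H9NO5S.
  M = 4(12.011) + 9(1.008) + 14.007 + 5(15.999) + 32.06
    = 48.044 + 9.072 + 14.007 + 79.995 + 32.060 = 183.178

183.18 g/mol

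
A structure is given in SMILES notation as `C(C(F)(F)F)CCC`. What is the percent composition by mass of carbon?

Atom tally by fragment:
  F3CCH2 → C:2 H:2 F:3
  CH2 → C:1 H:2
  CH2 → C:1 H:2
  CH3 → C:1 H:3
Element totals:
  C: 5
  H: 9
  F: 3
Molecular formula: C5H9F3.
Molar mass = 126.121 g/mol.
Mass from C: 5 × 12.011 = 60.055 g/mol.
%C = 60.055 / 126.121 × 100 = 47.62%.

47.62%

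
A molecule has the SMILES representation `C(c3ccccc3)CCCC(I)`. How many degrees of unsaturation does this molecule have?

4

Atom tally by fragment:
  C6H5CH2 → C:7 H:7
  CH2 → C:1 H:2
  CH2 → C:1 H:2
  CH2 → C:1 H:2
  CH2I → C:1 H:2 I:1
Element totals:
  C: 11
  H: 15
  I: 1
Molecular formula: C11H15I.
DoU = (2C + 2 + N − H − X) / 2 = (2·11 + 2 + 0 − 15 − 1) / 2 = 4.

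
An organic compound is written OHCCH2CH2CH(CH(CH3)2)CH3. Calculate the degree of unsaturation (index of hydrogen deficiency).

Element totals:
  C: 8
  H: 16
  O: 1
Molecular formula: C8H16O.
DoU = (2C + 2 + N − H − X) / 2 = (2·8 + 2 + 0 − 16 − 0) / 2 = 1.

1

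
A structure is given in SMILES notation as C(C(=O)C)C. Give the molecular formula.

Atom tally by fragment:
  CH3COCH2 → C:3 H:5 O:1
  CH3 → C:1 H:3
Element totals:
  C: 4
  H: 8
  O: 1

C4H8O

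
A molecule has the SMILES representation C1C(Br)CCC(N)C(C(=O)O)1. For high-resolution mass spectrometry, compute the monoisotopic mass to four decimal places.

Atom tally by fragment:
  cyclohexane ring core → C:6 H:12
  (− 3 ring H displaced by substituents)
  + Br → Br:1
  + NH2 → N:1 H:2
  + COOH → C:1 H:1 O:2
Element totals:
  C: 7
  H: 12
  Br: 1
  N: 1
  O: 2
Molecular formula: C7H12BrNO2.
  M = 7(12.0) + 12(1.007825) + 78.918338 + 14.003074 + 2(15.994915)
    = 84.000000 + 12.093900 + 78.918338 + 14.003074 + 31.989830 = 221.005142

221.0051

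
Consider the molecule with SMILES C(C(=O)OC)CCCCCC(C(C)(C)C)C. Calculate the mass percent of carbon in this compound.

Atom tally by fragment:
  CH3OOCCH2 → C:3 H:5 O:2
  CH2 → C:1 H:2
  CH2 → C:1 H:2
  CH2 → C:1 H:2
  CH2 → C:1 H:2
  CH2 → C:1 H:2
  CH(C(CH3)3) → C:5 H:10
  CH3 → C:1 H:3
Element totals:
  C: 14
  H: 28
  O: 2
Molecular formula: C14H28O2.
Molar mass = 228.376 g/mol.
Mass from C: 14 × 12.011 = 168.154 g/mol.
%C = 168.154 / 228.376 × 100 = 73.63%.

73.63%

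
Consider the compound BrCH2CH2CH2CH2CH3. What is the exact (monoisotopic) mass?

150.0044

Atom tally by fragment:
  BrCH2 → C:1 H:2 Br:1
  CH2 → C:1 H:2
  CH2 → C:1 H:2
  CH2 → C:1 H:2
  CH3 → C:1 H:3
Element totals:
  C: 5
  H: 11
  Br: 1
Molecular formula: C5H11Br.
  M = 5(12.0) + 11(1.007825) + 78.918338
    = 60.000000 + 11.086075 + 78.918338 = 150.004413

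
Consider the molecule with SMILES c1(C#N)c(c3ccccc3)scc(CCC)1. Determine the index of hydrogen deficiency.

9

Atom tally by fragment:
  thiophene ring core → C:4 H:4 S:1
  (− 3 ring H displaced by substituents)
  + CN → C:1 N:1
  + C6H5 → C:6 H:5
  + CH2CH2CH3 → C:3 H:7
Element totals:
  C: 14
  H: 13
  N: 1
  S: 1
Molecular formula: C14H13NS.
DoU = (2C + 2 + N − H − X) / 2 = (2·14 + 2 + 1 − 13 − 0) / 2 = 9.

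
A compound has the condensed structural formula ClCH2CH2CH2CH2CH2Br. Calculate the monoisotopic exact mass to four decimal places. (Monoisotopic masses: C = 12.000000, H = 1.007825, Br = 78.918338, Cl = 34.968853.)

Element totals:
  C: 5
  H: 10
  Br: 1
  Cl: 1
Molecular formula: C5H10BrCl.
  M = 5(12.0) + 10(1.007825) + 78.918338 + 34.968853
    = 60.000000 + 10.078250 + 78.918338 + 34.968853 = 183.965441

183.9654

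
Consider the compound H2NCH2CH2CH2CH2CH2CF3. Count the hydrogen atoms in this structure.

12

Atom tally by fragment:
  H2NCH2 → C:1 H:4 N:1
  CH2 → C:1 H:2
  CH2 → C:1 H:2
  CH2 → C:1 H:2
  CH2CF3 → C:2 H:2 F:3
Element totals:
  C: 6
  H: 12
  F: 3
  N: 1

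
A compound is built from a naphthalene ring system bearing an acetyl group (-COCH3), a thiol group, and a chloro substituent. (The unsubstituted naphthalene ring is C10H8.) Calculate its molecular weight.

Atom tally by fragment:
  naphthalene ring system core → C:10 H:8
  (− 3 ring H displaced by substituents)
  + COCH3 → C:2 H:3 O:1
  + SH → S:1 H:1
  + Cl → Cl:1
Element totals:
  C: 12
  H: 9
  Cl: 1
  O: 1
  S: 1
Molecular formula: C12H9ClOS.
  M = 12(12.011) + 9(1.008) + 35.45 + 15.999 + 32.06
    = 144.132 + 9.072 + 35.450 + 15.999 + 32.060 = 236.713

236.71 g/mol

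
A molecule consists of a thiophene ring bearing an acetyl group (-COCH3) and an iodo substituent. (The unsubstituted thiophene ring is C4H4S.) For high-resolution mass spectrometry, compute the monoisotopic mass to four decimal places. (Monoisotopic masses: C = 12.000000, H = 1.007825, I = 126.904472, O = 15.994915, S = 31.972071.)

251.9106

Atom tally by fragment:
  thiophene ring core → C:4 H:4 S:1
  (− 2 ring H displaced by substituents)
  + COCH3 → C:2 H:3 O:1
  + I → I:1
Element totals:
  C: 6
  H: 5
  I: 1
  O: 1
  S: 1
Molecular formula: C6H5IOS.
  M = 6(12.0) + 5(1.007825) + 126.904472 + 15.994915 + 31.972071
    = 72.000000 + 5.039125 + 126.904472 + 15.994915 + 31.972071 = 251.910583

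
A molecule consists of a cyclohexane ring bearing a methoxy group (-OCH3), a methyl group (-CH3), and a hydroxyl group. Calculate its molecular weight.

144.21 g/mol

Atom tally by fragment:
  cyclohexane ring core → C:6 H:12
  (− 3 ring H displaced by substituents)
  + OCH3 → C:1 H:3 O:1
  + CH3 → C:1 H:3
  + OH → O:1 H:1
Element totals:
  C: 8
  H: 16
  O: 2
Molecular formula: C8H16O2.
  M = 8(12.011) + 16(1.008) + 2(15.999)
    = 96.088 + 16.128 + 31.998 = 144.214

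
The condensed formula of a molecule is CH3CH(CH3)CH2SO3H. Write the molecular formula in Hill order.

C4H10O3S

Atom tally by fragment:
  CH3 → C:1 H:3
  CH(CH3) → C:2 H:4
  CH2SO3H → C:1 H:3 S:1 O:3
Element totals:
  C: 4
  H: 10
  O: 3
  S: 1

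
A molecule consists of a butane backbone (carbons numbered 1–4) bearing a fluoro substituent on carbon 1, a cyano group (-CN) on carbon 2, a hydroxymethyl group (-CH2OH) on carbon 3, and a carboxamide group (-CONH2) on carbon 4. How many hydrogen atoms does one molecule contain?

Atom tally by fragment:
  FCH2 → C:1 H:2 F:1
  CH(CN) → C:2 H:1 N:1
  CH(CH2OH) → C:2 H:4 O:1
  CH2CONH2 → C:2 H:4 O:1 N:1
Element totals:
  C: 7
  H: 11
  F: 1
  N: 2
  O: 2

11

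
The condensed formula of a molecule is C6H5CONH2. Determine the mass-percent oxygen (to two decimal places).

Element totals:
  C: 7
  H: 7
  N: 1
  O: 1
Molecular formula: C7H7NO.
Molar mass = 121.139 g/mol.
Mass from O: 1 × 15.999 = 15.999 g/mol.
%O = 15.999 / 121.139 × 100 = 13.21%.

13.21%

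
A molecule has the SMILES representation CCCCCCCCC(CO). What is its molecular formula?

C10H22O

Atom tally by fragment:
  CH3 → C:1 H:3
  CH2 → C:1 H:2
  CH2 → C:1 H:2
  CH2 → C:1 H:2
  CH2 → C:1 H:2
  CH2 → C:1 H:2
  CH2 → C:1 H:2
  CH2 → C:1 H:2
  CH2CH2OH → C:2 H:5 O:1
Element totals:
  C: 10
  H: 22
  O: 1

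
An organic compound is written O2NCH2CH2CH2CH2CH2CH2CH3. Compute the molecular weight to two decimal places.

Element totals:
  C: 7
  H: 15
  N: 1
  O: 2
Molecular formula: C7H15NO2.
  M = 7(12.011) + 15(1.008) + 14.007 + 2(15.999)
    = 84.077 + 15.120 + 14.007 + 31.998 = 145.202

145.20 g/mol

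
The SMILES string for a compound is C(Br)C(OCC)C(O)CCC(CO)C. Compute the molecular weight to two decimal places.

Atom tally by fragment:
  BrCH2 → C:1 H:2 Br:1
  CH(OC2H5) → C:3 H:6 O:1
  CH(OH) → C:1 H:2 O:1
  CH2 → C:1 H:2
  CH2 → C:1 H:2
  CH(CH2OH) → C:2 H:4 O:1
  CH3 → C:1 H:3
Element totals:
  C: 10
  H: 21
  Br: 1
  O: 3
Molecular formula: C10H21BrO3.
  M = 10(12.011) + 21(1.008) + 79.904 + 3(15.999)
    = 120.110 + 21.168 + 79.904 + 47.997 = 269.179

269.18 g/mol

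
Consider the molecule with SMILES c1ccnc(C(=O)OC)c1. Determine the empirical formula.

Atom tally by fragment:
  pyridine ring core → C:5 H:5 N:1
  (− 1 ring H displaced by substituents)
  + COOCH3 → C:2 H:3 O:2
Element totals:
  C: 7
  H: 7
  N: 1
  O: 2
Molecular formula: C7H7NO2.
gcd of subscripts (7, 7, 1, 2) = 1, so the empirical formula equals the molecular formula.

C7H7NO2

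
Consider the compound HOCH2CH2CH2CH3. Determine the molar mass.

74.12 g/mol

Element totals:
  C: 4
  H: 10
  O: 1
Molecular formula: C4H10O.
  M = 4(12.011) + 10(1.008) + 15.999
    = 48.044 + 10.080 + 15.999 = 74.123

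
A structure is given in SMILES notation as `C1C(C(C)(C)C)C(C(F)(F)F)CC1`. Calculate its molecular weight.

194.24 g/mol

Atom tally by fragment:
  cyclopentane ring core → C:5 H:10
  (− 2 ring H displaced by substituents)
  + C(CH3)3 → C:4 H:9
  + CF3 → C:1 F:3
Element totals:
  C: 10
  H: 17
  F: 3
Molecular formula: C10H17F3.
  M = 10(12.011) + 17(1.008) + 3(18.998)
    = 120.110 + 17.136 + 56.994 = 194.240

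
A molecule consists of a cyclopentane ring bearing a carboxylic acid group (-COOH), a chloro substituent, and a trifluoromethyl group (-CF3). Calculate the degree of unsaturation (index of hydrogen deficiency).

Atom tally by fragment:
  cyclopentane ring core → C:5 H:10
  (− 3 ring H displaced by substituents)
  + COOH → C:1 H:1 O:2
  + Cl → Cl:1
  + CF3 → C:1 F:3
Element totals:
  C: 7
  H: 8
  Cl: 1
  F: 3
  O: 2
Molecular formula: C7H8ClF3O2.
DoU = (2C + 2 + N − H − X) / 2 = (2·7 + 2 + 0 − 8 − 4) / 2 = 2.

2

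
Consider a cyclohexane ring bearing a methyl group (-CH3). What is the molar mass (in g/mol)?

Atom tally by fragment:
  cyclohexane ring core → C:6 H:12
  (− 1 ring H displaced by substituents)
  + CH3 → C:1 H:3
Element totals:
  C: 7
  H: 14
Molecular formula: C7H14.
  M = 7(12.011) + 14(1.008)
    = 84.077 + 14.112 = 98.189

98.19 g/mol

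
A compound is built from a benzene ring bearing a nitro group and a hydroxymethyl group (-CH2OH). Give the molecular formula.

Atom tally by fragment:
  benzene ring core → C:6 H:6
  (− 2 ring H displaced by substituents)
  + NO2 → N:1 O:2
  + CH2OH → C:1 H:3 O:1
Element totals:
  C: 7
  H: 7
  N: 1
  O: 3

C7H7NO3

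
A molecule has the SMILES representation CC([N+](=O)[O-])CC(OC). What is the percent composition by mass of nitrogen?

Atom tally by fragment:
  CH3 → C:1 H:3
  CH(NO2) → C:1 H:1 N:1 O:2
  CH2 → C:1 H:2
  CH2OCH3 → C:2 H:5 O:1
Element totals:
  C: 5
  H: 11
  N: 1
  O: 3
Molecular formula: C5H11NO3.
Molar mass = 133.147 g/mol.
Mass from N: 1 × 14.007 = 14.007 g/mol.
%N = 14.007 / 133.147 × 100 = 10.52%.

10.52%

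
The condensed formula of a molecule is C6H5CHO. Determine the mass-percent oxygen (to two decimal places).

Atom tally by fragment:
  benzene ring core → C:6 H:6
  (− 1 ring H displaced by substituents)
  + CHO → C:1 H:1 O:1
Element totals:
  C: 7
  H: 6
  O: 1
Molecular formula: C7H6O.
Molar mass = 106.124 g/mol.
Mass from O: 1 × 15.999 = 15.999 g/mol.
%O = 15.999 / 106.124 × 100 = 15.08%.

15.08%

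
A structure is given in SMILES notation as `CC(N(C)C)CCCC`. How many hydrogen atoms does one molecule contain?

Atom tally by fragment:
  CH3 → C:1 H:3
  CH(N(CH3)2) → C:3 H:7 N:1
  CH2 → C:1 H:2
  CH2 → C:1 H:2
  CH2 → C:1 H:2
  CH3 → C:1 H:3
Element totals:
  C: 8
  H: 19
  N: 1

19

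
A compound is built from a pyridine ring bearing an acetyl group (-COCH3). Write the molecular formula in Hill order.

Atom tally by fragment:
  pyridine ring core → C:5 H:5 N:1
  (− 1 ring H displaced by substituents)
  + COCH3 → C:2 H:3 O:1
Element totals:
  C: 7
  H: 7
  N: 1
  O: 1

C7H7NO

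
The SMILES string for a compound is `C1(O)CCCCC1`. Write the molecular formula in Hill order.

C6H12O

Atom tally by fragment:
  cyclohexane ring core → C:6 H:12
  (− 1 ring H displaced by substituents)
  + OH → O:1 H:1
Element totals:
  C: 6
  H: 12
  O: 1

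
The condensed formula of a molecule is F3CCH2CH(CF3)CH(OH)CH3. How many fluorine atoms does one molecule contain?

Atom tally by fragment:
  F3CCH2 → C:2 H:2 F:3
  CH(CF3) → C:2 H:1 F:3
  CH(OH) → C:1 H:2 O:1
  CH3 → C:1 H:3
Element totals:
  C: 6
  H: 8
  F: 6
  O: 1

6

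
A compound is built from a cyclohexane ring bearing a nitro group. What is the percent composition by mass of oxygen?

Atom tally by fragment:
  cyclohexane ring core → C:6 H:12
  (− 1 ring H displaced by substituents)
  + NO2 → N:1 O:2
Element totals:
  C: 6
  H: 11
  N: 1
  O: 2
Molecular formula: C6H11NO2.
Molar mass = 129.159 g/mol.
Mass from O: 2 × 15.999 = 31.998 g/mol.
%O = 31.998 / 129.159 × 100 = 24.77%.

24.77%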